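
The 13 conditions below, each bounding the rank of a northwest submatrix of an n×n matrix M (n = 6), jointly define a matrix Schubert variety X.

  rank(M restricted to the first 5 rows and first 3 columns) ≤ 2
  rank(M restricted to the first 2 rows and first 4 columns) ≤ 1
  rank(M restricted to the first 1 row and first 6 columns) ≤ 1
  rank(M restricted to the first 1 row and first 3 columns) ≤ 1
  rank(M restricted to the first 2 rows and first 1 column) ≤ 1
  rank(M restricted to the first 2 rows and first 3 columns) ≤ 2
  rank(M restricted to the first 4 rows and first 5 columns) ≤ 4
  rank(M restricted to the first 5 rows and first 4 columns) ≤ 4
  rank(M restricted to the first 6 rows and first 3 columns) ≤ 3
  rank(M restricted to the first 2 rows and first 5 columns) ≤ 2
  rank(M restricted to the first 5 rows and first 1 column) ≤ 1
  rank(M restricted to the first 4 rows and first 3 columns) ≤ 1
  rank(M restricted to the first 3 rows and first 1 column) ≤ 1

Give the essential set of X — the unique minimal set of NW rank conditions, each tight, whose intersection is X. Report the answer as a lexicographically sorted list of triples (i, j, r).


Reconstructing r_w from the 13 given conditions:

  R[1]: 1 | 1 | 1 | 1 | 1 | 1
  R[2]: 1 | 1 | 1 | 1 | 2 | 2
  R[3]: 1 | 1 | 1 | 2 | 3 | 3
  R[4]: 1 | 1 | 1 | 2 | 3 | 4
  R[5]: 1 | 2 | 2 | 3 | 4 | 5
  R[6]: 1 | 2 | 3 | 4 | 5 | 6

hence w(1..6) = (1, 5, 4, 6, 2, 3).

Fulton essential set (2 of the 7 Rothe cells):

[(2, 4, 1), (4, 3, 1)]


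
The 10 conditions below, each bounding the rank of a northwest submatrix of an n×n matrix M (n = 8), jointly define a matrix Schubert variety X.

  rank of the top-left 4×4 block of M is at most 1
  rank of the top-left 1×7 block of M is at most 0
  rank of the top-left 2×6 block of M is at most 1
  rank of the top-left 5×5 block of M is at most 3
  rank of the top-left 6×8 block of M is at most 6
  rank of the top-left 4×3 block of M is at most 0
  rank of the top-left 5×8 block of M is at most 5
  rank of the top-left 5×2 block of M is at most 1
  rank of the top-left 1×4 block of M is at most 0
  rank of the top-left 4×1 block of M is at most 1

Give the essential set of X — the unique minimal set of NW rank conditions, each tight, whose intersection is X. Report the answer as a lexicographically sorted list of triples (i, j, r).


Rank table r_w(8×8) implied by the 10 constraints:

  row 1: 0, 0, 0, 0, 0, 0, 0, 1
  row 2: 0, 0, 0, 1, 1, 1, 1, 2
  row 3: 0, 0, 0, 1, 2, 2, 2, 3
  row 4: 0, 0, 0, 1, 2, 3, 3, 4
  row 5: 1, 1, 1, 2, 3, 4, 4, 5
  row 6: 1, 2, 2, 3, 4, 5, 5, 6
  row 7: 1, 2, 3, 4, 5, 6, 6, 7
  row 8: 1, 2, 3, 4, 5, 6, 7, 8

so w = (8, 4, 5, 6, 1, 2, 3, 7).

|D(w)|=16, |Ess(w)|=2:

[(1, 7, 0), (4, 3, 0)]


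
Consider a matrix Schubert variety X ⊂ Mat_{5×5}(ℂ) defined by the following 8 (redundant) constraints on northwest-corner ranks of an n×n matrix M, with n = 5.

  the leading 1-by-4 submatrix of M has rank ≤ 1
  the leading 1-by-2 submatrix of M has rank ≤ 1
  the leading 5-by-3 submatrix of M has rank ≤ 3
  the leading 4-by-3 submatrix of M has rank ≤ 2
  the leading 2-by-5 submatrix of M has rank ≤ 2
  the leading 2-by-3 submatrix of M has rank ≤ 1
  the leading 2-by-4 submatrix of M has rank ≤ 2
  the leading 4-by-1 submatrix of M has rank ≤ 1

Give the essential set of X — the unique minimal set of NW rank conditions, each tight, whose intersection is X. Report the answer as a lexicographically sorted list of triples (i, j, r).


Propagating the 8 rank bounds to every northwest block:

  row 1: 1  1  1  1  1
  row 2: 1  1  1  2  2
  row 3: 1  2  2  3  3
  row 4: 1  2  2  3  4
  row 5: 1  2  3  4  5

giving w = (1, 4, 2, 5, 3) via Δ²R.

|D(w)|=3, |Ess(w)|=2:

[(2, 3, 1), (4, 3, 2)]


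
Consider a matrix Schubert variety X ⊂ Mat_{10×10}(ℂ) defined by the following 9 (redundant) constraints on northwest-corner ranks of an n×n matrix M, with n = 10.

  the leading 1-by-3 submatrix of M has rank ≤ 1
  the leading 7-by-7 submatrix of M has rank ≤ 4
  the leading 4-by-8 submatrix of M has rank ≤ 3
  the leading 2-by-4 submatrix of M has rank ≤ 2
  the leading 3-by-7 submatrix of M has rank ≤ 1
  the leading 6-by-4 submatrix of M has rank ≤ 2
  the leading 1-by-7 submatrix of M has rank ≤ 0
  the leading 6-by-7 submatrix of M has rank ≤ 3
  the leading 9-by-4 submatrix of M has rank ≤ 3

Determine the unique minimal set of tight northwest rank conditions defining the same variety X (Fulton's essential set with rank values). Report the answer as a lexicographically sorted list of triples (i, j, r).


Rank table r_w(10×10) implied by the 9 constraints:

  row 1: 0 0 0 0 0 0 0 1 1 1
  row 2: 1 1 1 1 1 1 1 2 2 2
  row 3: 1 1 1 1 1 1 1 2 3 3
  row 4: 1 2 2 2 2 2 2 3 4 4
  row 5: 1 2 2 2 3 3 3 4 5 5
  row 6: 1 2 2 2 3 3 3 4 5 6
  row 7: 1 2 3 3 4 4 4 5 6 7
  row 8: 1 2 3 3 4 5 5 6 7 8
  row 9: 1 2 3 3 4 5 6 7 8 9
  row 10: 1 2 3 4 5 6 7 8 9 10

the unique w with this rank table is (8, 1, 9, 2, 5, 10, 3, 6, 7, 4).

D(w) has 21 cells with 5 SE-corners; essential set:

[(1, 7, 0), (3, 7, 1), (6, 4, 2), (6, 7, 3), (9, 4, 3)]


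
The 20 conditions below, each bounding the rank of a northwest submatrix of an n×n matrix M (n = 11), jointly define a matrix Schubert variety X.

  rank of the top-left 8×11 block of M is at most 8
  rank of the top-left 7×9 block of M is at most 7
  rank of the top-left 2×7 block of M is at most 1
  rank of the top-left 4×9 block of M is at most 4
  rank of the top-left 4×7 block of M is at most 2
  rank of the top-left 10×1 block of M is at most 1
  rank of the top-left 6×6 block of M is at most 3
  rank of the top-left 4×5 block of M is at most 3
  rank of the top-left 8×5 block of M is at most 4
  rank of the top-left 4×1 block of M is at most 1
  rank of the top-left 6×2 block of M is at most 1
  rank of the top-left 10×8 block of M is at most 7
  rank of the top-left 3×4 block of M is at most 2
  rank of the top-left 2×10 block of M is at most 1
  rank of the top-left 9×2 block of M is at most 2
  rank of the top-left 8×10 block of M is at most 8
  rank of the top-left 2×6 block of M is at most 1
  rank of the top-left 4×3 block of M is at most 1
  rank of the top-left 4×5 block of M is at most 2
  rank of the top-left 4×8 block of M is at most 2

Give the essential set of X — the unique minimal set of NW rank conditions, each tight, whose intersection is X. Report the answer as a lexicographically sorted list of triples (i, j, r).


Reconstructing r_w from the 20 given conditions:

  i=1: 1 1 1 1 1 1 1 1 1 1 1
  i=2: 1 1 1 1 1 1 1 1 1 1 2
  i=3: 1 1 1 2 2 2 2 2 2 2 3
  i=4: 1 1 1 2 2 2 2 2 3 3 4
  i=5: 1 1 2 3 3 3 3 3 4 4 5
  i=6: 1 1 2 3 3 3 4 4 5 5 6
  i=7: 1 2 3 4 4 4 5 5 6 6 7
  i=8: 1 2 3 4 4 5 6 6 7 7 8
  i=9: 1 2 3 4 5 6 7 7 8 8 9
  i=10: 1 2 3 4 5 6 7 7 8 9 10
  i=11: 1 2 3 4 5 6 7 8 9 10 11

giving w = (1, 11, 4, 9, 3, 7, 2, 6, 5, 10, 8) via Δ²R.

|D(w)|=23, |Ess(w)|=7:

[(2, 10, 1), (4, 3, 1), (4, 8, 2), (6, 2, 1), (6, 6, 3), (8, 5, 4), (10, 8, 7)]


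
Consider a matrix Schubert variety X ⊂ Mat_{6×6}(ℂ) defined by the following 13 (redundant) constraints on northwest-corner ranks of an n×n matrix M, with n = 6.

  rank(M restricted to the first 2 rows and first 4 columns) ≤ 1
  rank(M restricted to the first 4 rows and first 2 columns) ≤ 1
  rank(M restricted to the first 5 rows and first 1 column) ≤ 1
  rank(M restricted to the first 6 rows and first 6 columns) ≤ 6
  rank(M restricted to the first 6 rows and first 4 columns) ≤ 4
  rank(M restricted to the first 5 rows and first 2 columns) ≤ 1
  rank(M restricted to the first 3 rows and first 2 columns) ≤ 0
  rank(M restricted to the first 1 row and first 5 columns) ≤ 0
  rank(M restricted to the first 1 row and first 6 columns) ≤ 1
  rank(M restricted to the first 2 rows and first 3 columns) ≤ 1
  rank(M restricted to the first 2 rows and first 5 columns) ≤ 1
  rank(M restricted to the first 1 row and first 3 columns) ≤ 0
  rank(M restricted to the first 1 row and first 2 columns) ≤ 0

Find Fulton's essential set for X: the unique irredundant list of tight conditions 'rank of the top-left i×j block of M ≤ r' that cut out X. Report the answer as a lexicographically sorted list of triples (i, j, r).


Computing R[i][j] = min implied NW-rank bound (n=6, 13 conditions):

  i=1: 0, 0, 0, 0, 0, 1
  i=2: 0, 0, 1, 1, 1, 2
  i=3: 0, 0, 1, 2, 2, 3
  i=4: 1, 1, 2, 3, 3, 4
  i=5: 1, 1, 2, 3, 4, 5
  i=6: 1, 2, 3, 4, 5, 6

reading off 1-entries of Δ²R: w = (6, 3, 4, 1, 5, 2).

Rothe diagram D(w) (10 cells), 3 SE-corners (essential conditions):

[(1, 5, 0), (3, 2, 0), (5, 2, 1)]


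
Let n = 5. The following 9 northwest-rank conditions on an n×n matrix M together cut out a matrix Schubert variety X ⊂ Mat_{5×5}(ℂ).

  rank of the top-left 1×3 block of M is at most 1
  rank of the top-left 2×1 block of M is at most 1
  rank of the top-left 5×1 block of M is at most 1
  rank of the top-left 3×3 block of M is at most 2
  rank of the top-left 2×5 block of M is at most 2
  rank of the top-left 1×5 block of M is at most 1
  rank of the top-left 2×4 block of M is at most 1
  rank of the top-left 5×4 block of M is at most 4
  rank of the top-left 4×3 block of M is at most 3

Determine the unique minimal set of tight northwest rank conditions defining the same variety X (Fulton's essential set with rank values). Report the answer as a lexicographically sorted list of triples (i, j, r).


Computing R[i][j] = min implied NW-rank bound (n=5, 9 conditions):

  1 1 1 1 1
  1 1 1 1 2
  1 2 2 2 3
  1 2 3 3 4
  1 2 3 4 5

reading off 1-entries of Δ²R: w = (1, 5, 2, 3, 4).

1 SE-corner of the 3-cell Rothe diagram gives Ess(w):

[(2, 4, 1)]


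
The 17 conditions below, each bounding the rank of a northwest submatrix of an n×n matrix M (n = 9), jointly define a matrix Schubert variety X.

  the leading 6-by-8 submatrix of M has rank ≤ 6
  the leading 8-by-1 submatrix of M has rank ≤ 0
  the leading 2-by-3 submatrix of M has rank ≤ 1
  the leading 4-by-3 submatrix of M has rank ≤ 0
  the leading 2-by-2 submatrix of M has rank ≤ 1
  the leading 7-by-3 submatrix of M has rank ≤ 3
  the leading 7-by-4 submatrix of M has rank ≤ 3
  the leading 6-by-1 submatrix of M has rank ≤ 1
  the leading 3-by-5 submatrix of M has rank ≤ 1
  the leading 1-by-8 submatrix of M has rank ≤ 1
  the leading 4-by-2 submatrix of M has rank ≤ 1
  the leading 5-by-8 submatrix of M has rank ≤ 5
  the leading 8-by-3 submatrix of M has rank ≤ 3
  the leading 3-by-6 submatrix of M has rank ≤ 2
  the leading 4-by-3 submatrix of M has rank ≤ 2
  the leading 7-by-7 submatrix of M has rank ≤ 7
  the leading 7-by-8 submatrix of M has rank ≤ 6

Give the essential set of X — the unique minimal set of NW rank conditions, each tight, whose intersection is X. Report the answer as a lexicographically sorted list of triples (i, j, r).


Recovering R(i,j) via the rank-extension bound from the 17 conditions:

  row 1: 0 0 0 1 1 1 1 1 1
  row 2: 0 0 0 1 1 2 2 2 2
  row 3: 0 0 0 1 1 2 3 3 3
  row 4: 0 0 0 1 2 3 4 4 4
  row 5: 0 1 1 2 3 4 5 5 5
  row 6: 0 1 2 3 4 5 6 6 6
  row 7: 0 1 2 3 4 5 6 6 7
  row 8: 0 1 2 3 4 5 6 7 8
  row 9: 1 2 3 4 5 6 7 8 9

reading off 1-entries of Δ²R: w = (4, 6, 7, 5, 2, 3, 9, 8, 1).

D(w) has 19 cells with 4 SE-corners; essential set:

[(3, 5, 1), (4, 3, 0), (7, 8, 6), (8, 1, 0)]


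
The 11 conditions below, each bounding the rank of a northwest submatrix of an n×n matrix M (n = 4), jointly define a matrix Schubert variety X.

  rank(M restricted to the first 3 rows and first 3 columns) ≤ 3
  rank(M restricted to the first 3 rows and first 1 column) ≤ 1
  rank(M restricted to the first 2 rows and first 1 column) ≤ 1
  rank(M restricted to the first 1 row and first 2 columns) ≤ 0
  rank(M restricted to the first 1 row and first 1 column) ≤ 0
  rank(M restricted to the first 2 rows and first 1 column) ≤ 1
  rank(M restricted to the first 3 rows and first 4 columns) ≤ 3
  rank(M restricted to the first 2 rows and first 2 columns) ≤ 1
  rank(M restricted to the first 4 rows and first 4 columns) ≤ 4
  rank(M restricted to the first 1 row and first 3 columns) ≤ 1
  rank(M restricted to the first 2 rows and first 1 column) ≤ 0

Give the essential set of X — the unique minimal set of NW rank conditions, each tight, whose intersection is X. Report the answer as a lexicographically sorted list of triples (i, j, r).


Rank table r_w(4×4) implied by the 11 constraints:

  i=1: 0 | 0 | 1 | 1
  i=2: 0 | 1 | 2 | 2
  i=3: 1 | 2 | 3 | 3
  i=4: 1 | 2 | 3 | 4

reading off 1-entries of Δ²R: w = (3, 2, 1, 4).

D(w) has 3 cells with 2 SE-corners; essential set:

[(1, 2, 0), (2, 1, 0)]


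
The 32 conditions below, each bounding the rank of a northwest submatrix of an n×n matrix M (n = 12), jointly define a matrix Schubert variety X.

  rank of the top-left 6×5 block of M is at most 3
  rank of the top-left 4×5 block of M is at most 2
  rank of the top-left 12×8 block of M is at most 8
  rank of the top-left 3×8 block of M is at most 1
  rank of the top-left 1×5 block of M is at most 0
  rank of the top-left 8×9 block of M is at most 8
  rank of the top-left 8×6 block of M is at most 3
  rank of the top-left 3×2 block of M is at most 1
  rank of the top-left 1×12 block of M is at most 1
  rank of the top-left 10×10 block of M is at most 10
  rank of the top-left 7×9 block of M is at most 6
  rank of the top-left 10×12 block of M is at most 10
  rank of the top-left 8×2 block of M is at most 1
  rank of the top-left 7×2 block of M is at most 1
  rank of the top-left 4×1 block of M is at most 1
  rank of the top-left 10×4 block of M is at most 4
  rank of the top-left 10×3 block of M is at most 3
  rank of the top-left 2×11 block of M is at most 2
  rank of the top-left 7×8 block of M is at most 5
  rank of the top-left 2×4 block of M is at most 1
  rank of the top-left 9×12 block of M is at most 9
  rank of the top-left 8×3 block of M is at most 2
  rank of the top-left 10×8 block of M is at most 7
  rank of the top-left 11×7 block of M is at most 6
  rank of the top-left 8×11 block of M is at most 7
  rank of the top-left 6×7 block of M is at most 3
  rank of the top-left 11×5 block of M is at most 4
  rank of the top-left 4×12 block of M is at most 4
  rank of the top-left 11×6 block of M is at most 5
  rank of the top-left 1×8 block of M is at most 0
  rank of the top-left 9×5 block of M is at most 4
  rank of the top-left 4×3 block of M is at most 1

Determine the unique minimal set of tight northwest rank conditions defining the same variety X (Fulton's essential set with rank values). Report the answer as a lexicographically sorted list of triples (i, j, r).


Computing R[i][j] = min implied NW-rank bound (n=12, 32 conditions):

  i=1: 0 | 0 | 0 | 0 | 0 | 0 | 0 | 0 | 1 | 1 | 1 | 1
  i=2: 1 | 1 | 1 | 1 | 1 | 1 | 1 | 1 | 2 | 2 | 2 | 2
  i=3: 1 | 1 | 1 | 1 | 1 | 1 | 1 | 1 | 2 | 3 | 3 | 3
  i=4: 1 | 1 | 1 | 2 | 2 | 2 | 2 | 2 | 3 | 4 | 4 | 4
  i=5: 1 | 1 | 2 | 3 | 3 | 3 | 3 | 3 | 4 | 5 | 5 | 5
  i=6: 1 | 1 | 2 | 3 | 3 | 3 | 3 | 4 | 5 | 6 | 6 | 6
  i=7: 1 | 1 | 2 | 3 | 3 | 3 | 4 | 5 | 6 | 7 | 7 | 7
  i=8: 1 | 1 | 2 | 3 | 3 | 3 | 4 | 5 | 6 | 7 | 7 | 8
  i=9: 1 | 2 | 3 | 4 | 4 | 4 | 5 | 6 | 7 | 8 | 8 | 9
  i=10: 1 | 2 | 3 | 4 | 4 | 5 | 6 | 7 | 8 | 9 | 9 | 10
  i=11: 1 | 2 | 3 | 4 | 4 | 5 | 6 | 7 | 8 | 9 | 10 | 11
  i=12: 1 | 2 | 3 | 4 | 5 | 6 | 7 | 8 | 9 | 10 | 11 | 12

giving w = (9, 1, 10, 4, 3, 8, 7, 12, 2, 6, 11, 5) via Δ²R.

Fulton essential set (8 of the 31 Rothe cells):

[(1, 8, 0), (3, 8, 1), (4, 3, 1), (6, 7, 3), (8, 2, 1), (8, 6, 3), (8, 11, 7), (11, 5, 4)]


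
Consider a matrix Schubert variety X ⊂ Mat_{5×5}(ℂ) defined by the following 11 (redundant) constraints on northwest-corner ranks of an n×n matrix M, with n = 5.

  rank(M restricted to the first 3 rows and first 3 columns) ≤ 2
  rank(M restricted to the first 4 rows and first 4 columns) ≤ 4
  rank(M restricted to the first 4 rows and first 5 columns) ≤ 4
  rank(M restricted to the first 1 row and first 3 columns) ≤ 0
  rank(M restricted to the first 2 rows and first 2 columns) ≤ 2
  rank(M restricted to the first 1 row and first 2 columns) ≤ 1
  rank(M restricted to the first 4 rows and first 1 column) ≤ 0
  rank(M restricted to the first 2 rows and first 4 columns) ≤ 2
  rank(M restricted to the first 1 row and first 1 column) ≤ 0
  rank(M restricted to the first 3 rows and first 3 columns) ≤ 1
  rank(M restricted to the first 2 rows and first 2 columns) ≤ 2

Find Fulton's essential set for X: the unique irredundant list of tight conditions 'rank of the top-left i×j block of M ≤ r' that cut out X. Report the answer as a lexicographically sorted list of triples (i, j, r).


Reconstructing r_w from the 11 given conditions:

  i=1: 0 | 0 | 0 | 1 | 1
  i=2: 0 | 1 | 1 | 2 | 2
  i=3: 0 | 1 | 1 | 2 | 3
  i=4: 0 | 1 | 2 | 3 | 4
  i=5: 1 | 2 | 3 | 4 | 5

reading off 1-entries of Δ²R: w = (4, 2, 5, 3, 1).

ℓ(w)=7; the 3 essential cells (i,j,r):

[(1, 3, 0), (3, 3, 1), (4, 1, 0)]


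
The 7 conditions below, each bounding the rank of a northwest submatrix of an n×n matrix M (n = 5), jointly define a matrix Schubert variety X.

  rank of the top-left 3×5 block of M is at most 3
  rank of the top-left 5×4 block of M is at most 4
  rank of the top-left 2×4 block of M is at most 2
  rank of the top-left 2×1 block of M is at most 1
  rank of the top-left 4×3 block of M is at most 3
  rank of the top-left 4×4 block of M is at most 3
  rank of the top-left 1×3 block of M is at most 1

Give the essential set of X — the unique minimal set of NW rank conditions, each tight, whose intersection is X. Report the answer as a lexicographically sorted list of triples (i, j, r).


Computing R[i][j] = min implied NW-rank bound (n=5, 7 conditions):

  R[1]: 1 1 1 1 1
  R[2]: 1 2 2 2 2
  R[3]: 1 2 3 3 3
  R[4]: 1 2 3 3 4
  R[5]: 1 2 3 4 5

hence w(1..5) = (1, 2, 3, 5, 4).

ℓ(w)=1; the 1 essential cell (i,j,r):

[(4, 4, 3)]


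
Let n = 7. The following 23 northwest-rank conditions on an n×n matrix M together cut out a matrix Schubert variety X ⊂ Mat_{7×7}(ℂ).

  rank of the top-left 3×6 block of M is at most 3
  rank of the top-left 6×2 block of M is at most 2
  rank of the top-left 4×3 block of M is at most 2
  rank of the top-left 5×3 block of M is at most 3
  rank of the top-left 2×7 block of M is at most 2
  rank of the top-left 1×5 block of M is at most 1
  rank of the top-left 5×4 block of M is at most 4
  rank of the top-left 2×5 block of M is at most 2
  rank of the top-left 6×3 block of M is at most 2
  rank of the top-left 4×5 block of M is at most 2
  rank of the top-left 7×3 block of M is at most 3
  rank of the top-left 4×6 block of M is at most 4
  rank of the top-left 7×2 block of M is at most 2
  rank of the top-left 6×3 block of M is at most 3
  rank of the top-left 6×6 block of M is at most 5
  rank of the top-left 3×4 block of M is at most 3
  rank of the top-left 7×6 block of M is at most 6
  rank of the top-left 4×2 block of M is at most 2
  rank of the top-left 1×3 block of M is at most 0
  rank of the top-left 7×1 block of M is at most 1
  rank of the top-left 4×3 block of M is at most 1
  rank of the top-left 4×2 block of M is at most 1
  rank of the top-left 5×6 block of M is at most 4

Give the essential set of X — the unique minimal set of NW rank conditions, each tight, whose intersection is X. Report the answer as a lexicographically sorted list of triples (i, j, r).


Recovering R(i,j) via the rank-extension bound from the 23 conditions:

  0 0 0 1 1 1 1
  1 1 1 2 2 2 2
  1 1 1 2 2 3 3
  1 1 1 2 2 3 4
  1 2 2 3 3 4 5
  1 2 2 3 4 5 6
  1 2 3 4 5 6 7

reading off 1-entries of Δ²R: w = (4, 1, 6, 7, 2, 5, 3).

Fulton essential set (4 of the 10 Rothe cells):

[(1, 3, 0), (4, 3, 1), (4, 5, 2), (6, 3, 2)]


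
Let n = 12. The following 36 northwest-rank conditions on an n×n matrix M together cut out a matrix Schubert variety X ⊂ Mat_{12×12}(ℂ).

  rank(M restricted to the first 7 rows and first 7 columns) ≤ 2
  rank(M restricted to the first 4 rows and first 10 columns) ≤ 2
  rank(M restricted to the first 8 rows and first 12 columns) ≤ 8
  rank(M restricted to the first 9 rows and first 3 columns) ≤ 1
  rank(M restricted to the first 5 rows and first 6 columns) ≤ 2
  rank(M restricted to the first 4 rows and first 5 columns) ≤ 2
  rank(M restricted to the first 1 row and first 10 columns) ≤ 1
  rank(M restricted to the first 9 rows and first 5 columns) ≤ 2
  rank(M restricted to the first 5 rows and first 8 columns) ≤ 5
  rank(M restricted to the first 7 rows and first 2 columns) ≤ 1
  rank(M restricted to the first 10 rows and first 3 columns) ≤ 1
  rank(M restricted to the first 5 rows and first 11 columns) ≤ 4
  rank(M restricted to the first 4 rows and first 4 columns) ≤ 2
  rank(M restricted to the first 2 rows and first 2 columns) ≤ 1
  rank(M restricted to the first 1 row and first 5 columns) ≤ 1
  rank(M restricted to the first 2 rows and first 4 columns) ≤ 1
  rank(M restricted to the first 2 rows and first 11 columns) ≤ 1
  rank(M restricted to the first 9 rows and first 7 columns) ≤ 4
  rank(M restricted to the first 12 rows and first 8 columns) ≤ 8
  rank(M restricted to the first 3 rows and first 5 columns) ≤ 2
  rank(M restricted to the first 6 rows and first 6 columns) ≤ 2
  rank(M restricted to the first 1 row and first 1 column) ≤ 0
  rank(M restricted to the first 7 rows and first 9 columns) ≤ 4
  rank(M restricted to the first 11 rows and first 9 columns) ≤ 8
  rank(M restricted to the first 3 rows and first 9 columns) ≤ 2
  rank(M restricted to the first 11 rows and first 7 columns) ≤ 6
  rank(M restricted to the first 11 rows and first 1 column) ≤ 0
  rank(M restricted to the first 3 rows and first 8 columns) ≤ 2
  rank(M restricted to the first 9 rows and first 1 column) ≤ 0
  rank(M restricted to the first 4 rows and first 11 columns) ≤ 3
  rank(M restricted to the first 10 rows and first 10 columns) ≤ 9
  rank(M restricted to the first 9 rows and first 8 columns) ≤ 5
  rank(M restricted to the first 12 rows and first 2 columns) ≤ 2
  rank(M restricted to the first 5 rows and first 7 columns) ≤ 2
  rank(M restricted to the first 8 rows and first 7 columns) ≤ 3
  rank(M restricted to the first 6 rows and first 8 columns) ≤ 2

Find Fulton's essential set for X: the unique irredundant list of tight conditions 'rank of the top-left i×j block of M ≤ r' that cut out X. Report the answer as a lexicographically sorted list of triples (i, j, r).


The tightest implied rank at each (i,j), from the 36 conditions:

  R[1]: 0 | 1 | 1 | 1 | 1 | 1 | 1 | 1 | 1 | 1 | 1 | 1
  R[2]: 0 | 1 | 1 | 1 | 1 | 1 | 1 | 1 | 1 | 1 | 1 | 2
  R[3]: 0 | 1 | 1 | 2 | 2 | 2 | 2 | 2 | 2 | 2 | 2 | 3
  R[4]: 0 | 1 | 1 | 2 | 2 | 2 | 2 | 2 | 2 | 2 | 3 | 4
  R[5]: 0 | 1 | 1 | 2 | 2 | 2 | 2 | 2 | 3 | 3 | 4 | 5
  R[6]: 0 | 1 | 1 | 2 | 2 | 2 | 2 | 2 | 3 | 4 | 5 | 6
  R[7]: 0 | 1 | 1 | 2 | 2 | 2 | 2 | 3 | 4 | 5 | 6 | 7
  R[8]: 0 | 1 | 1 | 2 | 2 | 3 | 3 | 4 | 5 | 6 | 7 | 8
  R[9]: 0 | 1 | 1 | 2 | 2 | 3 | 4 | 5 | 6 | 7 | 8 | 9
  R[10]: 0 | 1 | 1 | 2 | 3 | 4 | 5 | 6 | 7 | 8 | 9 | 10
  R[11]: 0 | 1 | 2 | 3 | 4 | 5 | 6 | 7 | 8 | 9 | 10 | 11
  R[12]: 1 | 2 | 3 | 4 | 5 | 6 | 7 | 8 | 9 | 10 | 11 | 12

reading off 1-entries of Δ²R: w = (2, 12, 4, 11, 9, 10, 8, 6, 7, 5, 3, 1).

|D(w)|=47, |Ess(w)|=7:

[(2, 11, 1), (4, 10, 2), (6, 8, 2), (7, 7, 2), (9, 5, 2), (10, 3, 1), (11, 1, 0)]


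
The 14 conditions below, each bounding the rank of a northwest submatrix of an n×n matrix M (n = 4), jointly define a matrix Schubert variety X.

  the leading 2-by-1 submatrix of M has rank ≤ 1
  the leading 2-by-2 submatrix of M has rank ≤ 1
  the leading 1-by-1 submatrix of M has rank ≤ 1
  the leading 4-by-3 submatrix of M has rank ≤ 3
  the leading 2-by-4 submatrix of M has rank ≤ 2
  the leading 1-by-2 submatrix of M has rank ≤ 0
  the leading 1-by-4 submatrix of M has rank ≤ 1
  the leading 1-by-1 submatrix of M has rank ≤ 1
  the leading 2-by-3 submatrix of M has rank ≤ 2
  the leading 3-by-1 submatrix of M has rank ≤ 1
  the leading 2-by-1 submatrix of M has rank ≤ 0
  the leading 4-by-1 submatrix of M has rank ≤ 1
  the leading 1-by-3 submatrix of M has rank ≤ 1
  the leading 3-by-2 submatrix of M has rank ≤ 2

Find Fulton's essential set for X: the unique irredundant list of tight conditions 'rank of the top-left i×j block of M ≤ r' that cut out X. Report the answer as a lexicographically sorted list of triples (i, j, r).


Recovering R(i,j) via the rank-extension bound from the 14 conditions:

  0, 0, 1, 1
  0, 1, 2, 2
  1, 2, 3, 3
  1, 2, 3, 4

so w = (3, 2, 1, 4).

2 SE-corners of the 3-cell Rothe diagram give Ess(w):

[(1, 2, 0), (2, 1, 0)]


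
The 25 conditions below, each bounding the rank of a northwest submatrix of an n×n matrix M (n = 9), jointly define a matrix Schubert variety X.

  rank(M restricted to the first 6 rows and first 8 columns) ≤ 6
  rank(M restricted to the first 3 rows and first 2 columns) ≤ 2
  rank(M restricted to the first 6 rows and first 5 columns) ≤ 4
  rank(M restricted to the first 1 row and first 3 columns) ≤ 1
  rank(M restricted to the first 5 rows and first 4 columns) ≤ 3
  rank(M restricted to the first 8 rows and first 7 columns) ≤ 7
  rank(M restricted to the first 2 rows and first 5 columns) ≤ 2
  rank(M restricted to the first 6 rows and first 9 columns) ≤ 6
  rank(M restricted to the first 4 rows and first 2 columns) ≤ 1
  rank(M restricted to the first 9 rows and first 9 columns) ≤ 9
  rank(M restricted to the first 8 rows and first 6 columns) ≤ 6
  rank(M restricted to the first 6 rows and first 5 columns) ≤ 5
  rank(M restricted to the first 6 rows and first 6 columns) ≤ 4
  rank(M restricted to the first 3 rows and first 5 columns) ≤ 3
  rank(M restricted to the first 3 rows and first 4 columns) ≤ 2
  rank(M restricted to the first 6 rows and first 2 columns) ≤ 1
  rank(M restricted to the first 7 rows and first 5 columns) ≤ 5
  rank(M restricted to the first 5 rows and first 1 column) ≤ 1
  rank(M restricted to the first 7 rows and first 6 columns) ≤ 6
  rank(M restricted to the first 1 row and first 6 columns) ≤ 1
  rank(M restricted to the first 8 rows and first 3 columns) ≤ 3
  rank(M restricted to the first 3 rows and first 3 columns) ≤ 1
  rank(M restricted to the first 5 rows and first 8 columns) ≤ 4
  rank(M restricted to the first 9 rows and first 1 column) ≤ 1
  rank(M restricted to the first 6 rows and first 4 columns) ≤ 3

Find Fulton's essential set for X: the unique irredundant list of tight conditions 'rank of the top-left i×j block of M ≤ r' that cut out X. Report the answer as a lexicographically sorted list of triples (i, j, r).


Rank table r_w(9×9) implied by the 25 constraints:

  row 1: 1  1  1  1  1  1  1  1  1
  row 2: 1  1  1  2  2  2  2  2  2
  row 3: 1  1  1  2  3  3  3  3  3
  row 4: 1  1  2  3  4  4  4  4  4
  row 5: 1  1  2  3  4  4  4  4  5
  row 6: 1  1  2  3  4  4  5  5  6
  row 7: 1  2  3  4  5  5  6  6  7
  row 8: 1  2  3  4  5  6  7  7  8
  row 9: 1  2  3  4  5  6  7  8  9

hence w(1..9) = (1, 4, 5, 3, 9, 7, 2, 6, 8).

4 SE-corners of the 11-cell Rothe diagram give Ess(w):

[(3, 3, 1), (5, 8, 4), (6, 2, 1), (6, 6, 4)]


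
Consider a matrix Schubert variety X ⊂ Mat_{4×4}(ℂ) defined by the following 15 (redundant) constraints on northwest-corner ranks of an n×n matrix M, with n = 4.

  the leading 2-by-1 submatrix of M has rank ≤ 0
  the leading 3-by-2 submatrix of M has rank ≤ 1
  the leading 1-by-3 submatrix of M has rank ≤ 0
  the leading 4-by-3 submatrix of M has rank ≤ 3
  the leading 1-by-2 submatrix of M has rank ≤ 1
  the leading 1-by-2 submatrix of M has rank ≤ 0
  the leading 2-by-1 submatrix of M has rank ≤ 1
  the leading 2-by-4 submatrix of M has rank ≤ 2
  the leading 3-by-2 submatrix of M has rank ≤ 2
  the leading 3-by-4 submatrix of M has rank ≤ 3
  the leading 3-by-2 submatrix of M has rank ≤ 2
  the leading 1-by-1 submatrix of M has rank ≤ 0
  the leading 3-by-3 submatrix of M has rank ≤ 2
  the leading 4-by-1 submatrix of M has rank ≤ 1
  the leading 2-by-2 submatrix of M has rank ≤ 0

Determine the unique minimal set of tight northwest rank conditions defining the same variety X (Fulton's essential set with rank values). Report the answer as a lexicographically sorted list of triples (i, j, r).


Computing R[i][j] = min implied NW-rank bound (n=4, 15 conditions):

  0 0 0 1
  0 0 1 2
  1 1 2 3
  1 2 3 4

the unique w with this rank table is (4, 3, 1, 2).

|D(w)|=5, |Ess(w)|=2:

[(1, 3, 0), (2, 2, 0)]


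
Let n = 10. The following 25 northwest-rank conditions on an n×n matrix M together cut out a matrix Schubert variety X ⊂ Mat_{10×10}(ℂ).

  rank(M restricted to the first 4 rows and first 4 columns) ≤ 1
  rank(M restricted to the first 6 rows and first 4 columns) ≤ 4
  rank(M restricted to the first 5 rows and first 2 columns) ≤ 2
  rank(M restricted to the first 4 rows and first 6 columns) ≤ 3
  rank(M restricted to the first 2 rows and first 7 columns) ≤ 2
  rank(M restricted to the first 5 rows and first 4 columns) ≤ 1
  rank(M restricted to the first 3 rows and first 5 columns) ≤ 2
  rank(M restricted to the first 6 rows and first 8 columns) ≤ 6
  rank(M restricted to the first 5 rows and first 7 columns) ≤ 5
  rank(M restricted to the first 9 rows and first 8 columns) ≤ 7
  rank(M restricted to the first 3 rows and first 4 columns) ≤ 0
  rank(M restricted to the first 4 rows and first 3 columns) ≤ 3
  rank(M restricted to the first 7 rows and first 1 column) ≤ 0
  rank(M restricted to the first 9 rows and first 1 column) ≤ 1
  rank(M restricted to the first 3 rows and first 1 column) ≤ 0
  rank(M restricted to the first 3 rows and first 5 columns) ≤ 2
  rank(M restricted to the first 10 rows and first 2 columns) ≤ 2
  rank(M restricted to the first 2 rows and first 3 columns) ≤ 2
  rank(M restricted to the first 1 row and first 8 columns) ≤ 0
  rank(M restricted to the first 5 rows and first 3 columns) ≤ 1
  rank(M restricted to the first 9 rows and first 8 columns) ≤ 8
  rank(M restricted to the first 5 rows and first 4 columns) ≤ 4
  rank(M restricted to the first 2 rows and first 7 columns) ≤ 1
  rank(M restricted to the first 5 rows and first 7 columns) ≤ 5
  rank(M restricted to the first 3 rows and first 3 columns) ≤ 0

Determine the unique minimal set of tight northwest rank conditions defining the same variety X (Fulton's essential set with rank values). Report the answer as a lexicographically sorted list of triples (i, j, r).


Reconstructing r_w from the 25 given conditions:

  row 1: 0  0  0  0  0  0  0  0  1  1
  row 2: 0  0  0  0  1  1  1  1  2  2
  row 3: 0  0  0  0  1  2  2  2  3  3
  row 4: 0  1  1  1  2  3  3  3  4  4
  row 5: 0  1  1  1  2  3  4  4  5  5
  row 6: 0  1  2  2  3  4  5  5  6  6
  row 7: 0  1  2  3  4  5  6  6  7  7
  row 8: 1  2  3  4  5  6  7  7  8  8
  row 9: 1  2  3  4  5  6  7  7  8  9
  row 10: 1  2  3  4  5  6  7  8  9  10

giving w = (9, 5, 6, 2, 7, 3, 4, 1, 10, 8) via Δ²R.

ℓ(w)=23; the 5 essential cells (i,j,r):

[(1, 8, 0), (3, 4, 0), (5, 4, 1), (7, 1, 0), (9, 8, 7)]


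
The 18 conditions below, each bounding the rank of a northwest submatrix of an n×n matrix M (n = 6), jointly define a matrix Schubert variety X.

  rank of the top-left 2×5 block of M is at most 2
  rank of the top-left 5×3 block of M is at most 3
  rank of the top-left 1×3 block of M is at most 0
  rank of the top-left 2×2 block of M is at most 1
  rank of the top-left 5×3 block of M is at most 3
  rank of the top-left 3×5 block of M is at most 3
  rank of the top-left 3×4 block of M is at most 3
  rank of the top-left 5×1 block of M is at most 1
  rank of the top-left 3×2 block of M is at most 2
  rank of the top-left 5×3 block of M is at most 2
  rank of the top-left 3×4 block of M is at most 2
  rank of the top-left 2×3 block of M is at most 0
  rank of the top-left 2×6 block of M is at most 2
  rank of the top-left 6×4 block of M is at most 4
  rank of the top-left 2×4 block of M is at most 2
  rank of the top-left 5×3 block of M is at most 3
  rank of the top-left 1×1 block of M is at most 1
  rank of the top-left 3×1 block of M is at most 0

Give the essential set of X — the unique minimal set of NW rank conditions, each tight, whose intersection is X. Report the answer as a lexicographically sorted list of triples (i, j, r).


Recovering R(i,j) via the rank-extension bound from the 18 conditions:

  R[1]: 0  0  0  1  1  1
  R[2]: 0  0  0  1  2  2
  R[3]: 0  1  1  2  3  3
  R[4]: 1  2  2  3  4  4
  R[5]: 1  2  2  3  4  5
  R[6]: 1  2  3  4  5  6

the unique w with this rank table is (4, 5, 2, 1, 6, 3).

Fulton essential set (3 of the 8 Rothe cells):

[(2, 3, 0), (3, 1, 0), (5, 3, 2)]


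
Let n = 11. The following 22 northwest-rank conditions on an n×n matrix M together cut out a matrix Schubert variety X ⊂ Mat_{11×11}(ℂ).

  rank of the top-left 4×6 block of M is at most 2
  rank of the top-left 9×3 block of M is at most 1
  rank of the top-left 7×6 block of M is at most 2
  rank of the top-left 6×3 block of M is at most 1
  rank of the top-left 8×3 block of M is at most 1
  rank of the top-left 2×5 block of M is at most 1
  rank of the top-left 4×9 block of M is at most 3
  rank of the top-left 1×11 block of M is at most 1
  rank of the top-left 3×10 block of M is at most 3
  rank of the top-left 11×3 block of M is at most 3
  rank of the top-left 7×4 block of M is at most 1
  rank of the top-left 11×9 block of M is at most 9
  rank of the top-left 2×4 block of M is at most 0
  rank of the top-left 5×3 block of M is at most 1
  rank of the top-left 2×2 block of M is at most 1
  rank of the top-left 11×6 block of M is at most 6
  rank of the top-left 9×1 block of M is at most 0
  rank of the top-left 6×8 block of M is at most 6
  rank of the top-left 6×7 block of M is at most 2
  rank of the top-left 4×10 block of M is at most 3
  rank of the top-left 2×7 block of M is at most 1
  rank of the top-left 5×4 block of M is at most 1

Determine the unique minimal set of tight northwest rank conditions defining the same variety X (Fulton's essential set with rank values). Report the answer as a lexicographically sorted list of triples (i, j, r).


The tightest implied rank at each (i,j), from the 22 conditions:

  i=1: 0, 0, 0, 0, 1, 1, 1, 1, 1, 1, 1
  i=2: 0, 0, 0, 0, 1, 1, 1, 2, 2, 2, 2
  i=3: 0, 1, 1, 1, 2, 2, 2, 3, 3, 3, 3
  i=4: 0, 1, 1, 1, 2, 2, 2, 3, 3, 3, 4
  i=5: 0, 1, 1, 1, 2, 2, 2, 3, 4, 4, 5
  i=6: 0, 1, 1, 1, 2, 2, 2, 3, 4, 5, 6
  i=7: 0, 1, 1, 1, 2, 2, 3, 4, 5, 6, 7
  i=8: 0, 1, 1, 2, 3, 3, 4, 5, 6, 7, 8
  i=9: 0, 1, 1, 2, 3, 4, 5, 6, 7, 8, 9
  i=10: 1, 2, 2, 3, 4, 5, 6, 7, 8, 9, 10
  i=11: 1, 2, 3, 4, 5, 6, 7, 8, 9, 10, 11

so w = (5, 8, 2, 11, 9, 10, 7, 4, 6, 1, 3).

8 SE-corners of the 36-cell Rothe diagram give Ess(w):

[(2, 4, 0), (2, 7, 1), (4, 10, 3), (6, 7, 2), (7, 4, 1), (7, 6, 2), (9, 1, 0), (9, 3, 1)]


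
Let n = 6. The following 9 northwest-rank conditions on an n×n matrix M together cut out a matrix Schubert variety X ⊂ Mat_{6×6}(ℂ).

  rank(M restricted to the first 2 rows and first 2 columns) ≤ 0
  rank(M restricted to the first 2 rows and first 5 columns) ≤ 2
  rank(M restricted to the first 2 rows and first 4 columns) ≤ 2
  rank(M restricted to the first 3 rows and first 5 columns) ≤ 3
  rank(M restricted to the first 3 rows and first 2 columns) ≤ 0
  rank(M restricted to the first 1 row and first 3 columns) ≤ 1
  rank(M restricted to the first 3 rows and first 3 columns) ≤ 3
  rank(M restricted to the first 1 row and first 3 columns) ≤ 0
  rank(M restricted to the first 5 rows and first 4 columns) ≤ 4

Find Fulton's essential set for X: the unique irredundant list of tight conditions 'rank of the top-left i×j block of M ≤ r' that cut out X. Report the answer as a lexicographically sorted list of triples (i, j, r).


Reconstructing r_w from the 9 given conditions:

  i=1: 0 0 0 1 1 1
  i=2: 0 0 1 2 2 2
  i=3: 0 0 1 2 3 3
  i=4: 1 1 2 3 4 4
  i=5: 1 2 3 4 5 5
  i=6: 1 2 3 4 5 6

so w = (4, 3, 5, 1, 2, 6).

2 SE-corners of the 7-cell Rothe diagram give Ess(w):

[(1, 3, 0), (3, 2, 0)]


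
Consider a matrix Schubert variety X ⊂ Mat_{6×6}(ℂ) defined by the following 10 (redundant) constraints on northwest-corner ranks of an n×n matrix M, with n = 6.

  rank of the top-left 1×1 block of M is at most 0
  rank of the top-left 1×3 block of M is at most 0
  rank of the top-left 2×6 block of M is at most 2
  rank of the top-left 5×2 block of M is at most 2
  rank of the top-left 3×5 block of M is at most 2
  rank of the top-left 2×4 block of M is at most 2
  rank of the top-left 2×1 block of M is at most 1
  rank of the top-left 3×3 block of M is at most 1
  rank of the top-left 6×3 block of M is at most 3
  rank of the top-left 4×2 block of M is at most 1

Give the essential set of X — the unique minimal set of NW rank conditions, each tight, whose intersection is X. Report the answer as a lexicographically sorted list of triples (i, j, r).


Rank table r_w(6×6) implied by the 10 constraints:

  row 1: 0, 0, 0, 1, 1, 1
  row 2: 1, 1, 1, 2, 2, 2
  row 3: 1, 1, 1, 2, 2, 3
  row 4: 1, 1, 2, 3, 3, 4
  row 5: 1, 2, 3, 4, 4, 5
  row 6: 1, 2, 3, 4, 5, 6

so w = (4, 1, 6, 3, 2, 5).

ℓ(w)=7; the 4 essential cells (i,j,r):

[(1, 3, 0), (3, 3, 1), (3, 5, 2), (4, 2, 1)]


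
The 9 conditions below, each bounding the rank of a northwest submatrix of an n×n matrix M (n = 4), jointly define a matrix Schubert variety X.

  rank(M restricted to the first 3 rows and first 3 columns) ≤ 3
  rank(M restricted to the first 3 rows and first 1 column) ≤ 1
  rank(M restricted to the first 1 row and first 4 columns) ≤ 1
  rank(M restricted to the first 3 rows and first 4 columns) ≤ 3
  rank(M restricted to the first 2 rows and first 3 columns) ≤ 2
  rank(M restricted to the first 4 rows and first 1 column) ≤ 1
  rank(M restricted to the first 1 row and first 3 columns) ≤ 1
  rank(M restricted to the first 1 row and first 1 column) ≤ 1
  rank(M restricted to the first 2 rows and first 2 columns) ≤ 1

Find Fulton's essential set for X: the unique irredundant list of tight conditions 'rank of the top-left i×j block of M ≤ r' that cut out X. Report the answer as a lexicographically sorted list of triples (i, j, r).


Computing R[i][j] = min implied NW-rank bound (n=4, 9 conditions):

  row 1: 1 1 1 1
  row 2: 1 1 2 2
  row 3: 1 2 3 3
  row 4: 1 2 3 4

giving w = (1, 3, 2, 4) via Δ²R.

ℓ(w)=1; the 1 essential cell (i,j,r):

[(2, 2, 1)]


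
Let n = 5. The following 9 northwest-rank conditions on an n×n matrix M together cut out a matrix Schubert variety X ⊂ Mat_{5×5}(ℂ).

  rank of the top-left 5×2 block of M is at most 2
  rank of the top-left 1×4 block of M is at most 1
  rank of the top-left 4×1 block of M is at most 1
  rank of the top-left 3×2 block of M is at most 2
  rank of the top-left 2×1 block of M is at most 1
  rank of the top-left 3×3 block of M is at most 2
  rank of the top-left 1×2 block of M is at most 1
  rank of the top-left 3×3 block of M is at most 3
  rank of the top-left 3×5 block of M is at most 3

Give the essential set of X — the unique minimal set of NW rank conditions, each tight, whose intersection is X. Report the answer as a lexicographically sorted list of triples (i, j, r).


Computing R[i][j] = min implied NW-rank bound (n=5, 9 conditions):

  i=1: 1, 1, 1, 1, 1
  i=2: 1, 2, 2, 2, 2
  i=3: 1, 2, 2, 3, 3
  i=4: 1, 2, 3, 4, 4
  i=5: 1, 2, 3, 4, 5

hence w(1..5) = (1, 2, 4, 3, 5).

Rothe diagram D(w) (1 cell), 1 SE-corner (essential condition):

[(3, 3, 2)]


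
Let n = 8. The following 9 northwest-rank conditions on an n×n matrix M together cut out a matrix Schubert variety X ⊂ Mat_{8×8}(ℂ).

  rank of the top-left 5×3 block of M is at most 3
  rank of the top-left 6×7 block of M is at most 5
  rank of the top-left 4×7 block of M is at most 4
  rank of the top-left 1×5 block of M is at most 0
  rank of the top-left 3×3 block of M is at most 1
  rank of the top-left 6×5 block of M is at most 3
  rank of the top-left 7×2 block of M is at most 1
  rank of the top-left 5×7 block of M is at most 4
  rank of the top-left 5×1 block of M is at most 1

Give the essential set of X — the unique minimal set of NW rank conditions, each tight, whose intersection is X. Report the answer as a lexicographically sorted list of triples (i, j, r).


Computing R[i][j] = min implied NW-rank bound (n=8, 9 conditions):

  i=1: 0  0  0  0  0  1  1  1
  i=2: 1  1  1  1  1  2  2  2
  i=3: 1  1  1  2  2  3  3  3
  i=4: 1  1  2  3  3  4  4  4
  i=5: 1  1  2  3  3  4  4  5
  i=6: 1  1  2  3  3  4  5  6
  i=7: 1  1  2  3  4  5  6  7
  i=8: 1  2  3  4  5  6  7  8

second differences of R give the permutation w = (6, 1, 4, 3, 8, 7, 5, 2).

ℓ(w)=14; the 5 essential cells (i,j,r):

[(1, 5, 0), (3, 3, 1), (5, 7, 4), (6, 5, 3), (7, 2, 1)]
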